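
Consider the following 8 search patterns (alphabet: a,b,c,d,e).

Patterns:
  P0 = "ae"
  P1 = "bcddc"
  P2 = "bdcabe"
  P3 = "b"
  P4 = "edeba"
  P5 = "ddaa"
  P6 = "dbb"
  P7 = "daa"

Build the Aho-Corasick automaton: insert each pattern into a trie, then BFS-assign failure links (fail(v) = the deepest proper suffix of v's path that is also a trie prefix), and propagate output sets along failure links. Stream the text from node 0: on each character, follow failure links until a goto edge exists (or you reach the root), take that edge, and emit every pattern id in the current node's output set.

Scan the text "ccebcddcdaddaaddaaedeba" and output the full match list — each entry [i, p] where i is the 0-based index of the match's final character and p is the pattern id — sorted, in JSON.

Build automaton:
Trie nodes:
  0='ε' goto a→1 b→3 d→18 e→13
  1='a' goto e→2
  2='ae' goto ·  ←P0
  3='b' goto c→4 d→8  ←P3
  4='bc' goto d→5
  5='bcd' goto d→6
  6='bcdd' goto c→7
  7='bcddc' goto ·  ←P1
  8='bd' goto c→9
  9='bdc' goto a→10
  10='bdca' goto b→11
  11='bdcab' goto e→12
  12='bdcabe' goto ·  ←P2
  13='e' goto d→14
  14='ed' goto e→15
  15='ede' goto b→16
  16='edeb' goto a→17
  17='edeba' goto ·  ←P4
  18='d' goto a→24 b→22 d→19
  19='dd' goto a→20
  20='dda' goto a→21
  21='ddaa' goto ·  ←P5
  22='db' goto b→23
  23='dbb' goto ·  ←P6
  24='da' goto a→25
  25='daa' goto ·  ←P7

BFS fail/out derivation:
  n1('a'): parent n0 fail=0; on 'a' 0 → fail=0;  out ∅∪∅=∅
  n3('b'): parent n0 fail=0; on 'b' 0 → fail=0;  out {3}∪∅={3}
  n13('e'): parent n0 fail=0; on 'e' 0 → fail=0;  out ∅∪∅=∅
  n18('d'): parent n0 fail=0; on 'd' 0 → fail=0;  out ∅∪∅=∅
  n2('ae'): parent n1 fail=0; on 'e' 0 → fail=13;  out {0}∪∅={0}
  n4('bc'): parent n3 fail=0; on 'c' 0 → fail=0;  out ∅∪∅=∅
  n8('bd'): parent n3 fail=0; on 'd' 0 → fail=18;  out ∅∪∅=∅
  n14('ed'): parent n13 fail=0; on 'd' 0 → fail=18;  out ∅∪∅=∅
  n19('dd'): parent n18 fail=0; on 'd' 0 → fail=18;  out ∅∪∅=∅
  n22('db'): parent n18 fail=0; on 'b' 0 → fail=3;  out ∅∪{3}={3}
  n24('da'): parent n18 fail=0; on 'a' 0 → fail=1;  out ∅∪∅=∅
  n5('bcd'): parent n4 fail=0; on 'd' 0 → fail=18;  out ∅∪∅=∅
  n9('bdc'): parent n8 fail=18; on 'c' 18→0 → fail=0;  out ∅∪∅=∅
  n15('ede'): parent n14 fail=18; on 'e' 18→0 → fail=13;  out ∅∪∅=∅
  n20('dda'): parent n19 fail=18; on 'a' 18 → fail=24;  out ∅∪∅=∅
  n23('dbb'): parent n22 fail=3; on 'b' 3→0 → fail=3;  out {6}∪{3}={3,6}
  n25('daa'): parent n24 fail=1; on 'a' 1→0 → fail=1;  out {7}∪∅={7}
  n6('bcdd'): parent n5 fail=18; on 'd' 18 → fail=19;  out ∅∪∅=∅
  n10('bdca'): parent n9 fail=0; on 'a' 0 → fail=1;  out ∅∪∅=∅
  n16('edeb'): parent n15 fail=13; on 'b' 13→0 → fail=3;  out ∅∪{3}={3}
  n21('ddaa'): parent n20 fail=24; on 'a' 24 → fail=25;  out {5}∪{7}={5,7}
  n7('bcddc'): parent n6 fail=19; on 'c' 19→18→0 → fail=0;  out {1}∪∅={1}
  n11('bdcab'): parent n10 fail=1; on 'b' 1→0 → fail=3;  out ∅∪{3}={3}
  n17('edeba'): parent n16 fail=3; on 'a' 3→0 → fail=1;  out {4}∪∅={4}
  n12('bdcabe'): parent n11 fail=3; on 'e' 3→0 → fail=13;  out {2}∪∅={2}

Scan:
i=0 'c': node 0→0
i=1 'c': node 0→0
i=2 'e': node 0→13
i=3 'b': node 13→3 (via fail)  ** P3@[3:3]
i=4 'c': node 3→4
i=5 'd': node 4→5
i=6 'd': node 5→6
i=7 'c': node 6→7  ** P1@[3:7]
i=8 'd': node 7→18 (via fail)
i=9 'a': node 18→24
i=10 'd': node 24→18 (via fail)
i=11 'd': node 18→19
i=12 'a': node 19→20
i=13 'a': node 20→21  ** P5@[10:13],P7@[11:13]
i=14 'd': node 21→18 (via fail)
i=15 'd': node 18→19
i=16 'a': node 19→20
i=17 'a': node 20→21  ** P5@[14:17],P7@[15:17]
i=18 'e': node 21→2 (via fail)  ** P0@[17:18]
i=19 'd': node 2→14 (via fail)
i=20 'e': node 14→15
i=21 'b': node 15→16  ** P3@[21:21]
i=22 'a': node 16→17  ** P4@[18:22]

Matches: [[3,3],[7,1],[13,5],[13,7],[17,5],[17,7],[18,0],[21,3],[22,4]]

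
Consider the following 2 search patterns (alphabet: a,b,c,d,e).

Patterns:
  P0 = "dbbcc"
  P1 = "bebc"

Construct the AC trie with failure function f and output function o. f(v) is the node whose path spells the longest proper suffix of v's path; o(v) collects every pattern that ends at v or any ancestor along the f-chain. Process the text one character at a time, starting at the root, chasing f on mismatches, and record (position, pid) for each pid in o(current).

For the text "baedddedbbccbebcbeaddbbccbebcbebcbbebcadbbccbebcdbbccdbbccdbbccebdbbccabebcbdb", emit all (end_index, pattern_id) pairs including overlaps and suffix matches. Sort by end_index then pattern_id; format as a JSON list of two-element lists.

Construct AC machine:
Trie (insert patterns):
  0='ε' goto b→6 d→1
  1='d' goto b→2
  2='db' goto b→3
  3='dbb' goto c→4
  4='dbbc' goto c→5
  5='dbbcc' goto ·  ←P0
  6='b' goto e→7
  7='be' goto b→8
  8='beb' goto c→9
  9='bebc' goto ·  ←P1

BFS fail/out derivation:
  fail(1) 'd': from fail(0)=0 chase 'd': 0 ⇒ 0;  out=∅∪out(0)=∅
  fail(6) 'b': from fail(0)=0 chase 'b': 0 ⇒ 0;  out=∅∪out(0)=∅
  fail(2) 'db': from fail(1)=0 chase 'b': 0 ⇒ 6;  out=∅∪out(6)=∅
  fail(7) 'be': from fail(6)=0 chase 'e': 0 ⇒ 0;  out=∅∪out(0)=∅
  fail(3) 'dbb': from fail(2)=6 chase 'b': 6→0 ⇒ 6;  out=∅∪out(6)=∅
  fail(8) 'beb': from fail(7)=0 chase 'b': 0 ⇒ 6;  out=∅∪out(6)=∅
  fail(4) 'dbbc': from fail(3)=6 chase 'c': 6→0 ⇒ 0;  out=∅∪out(0)=∅
  fail(9) 'bebc': from fail(8)=6 chase 'c': 6→0 ⇒ 0;  out={1}∪out(0)={1}
  fail(5) 'dbbcc': from fail(4)=0 chase 'c': 0 ⇒ 0;  out={0}∪out(0)={0}

Text stream:
[0] read 'b'  n0⇒n6
[1] read 'a'  n6⇒n0 (fail-walked)
[2] read 'e'  n0⇒n0
[3] read 'd'  n0⇒n1
[4] read 'd'  n1⇒n1 (fail-walked)
[5] read 'd'  n1⇒n1 (fail-walked)
[6] read 'e'  n1⇒n0 (fail-walked)
[7] read 'd'  n0⇒n1
[8] read 'b'  n1⇒n2
[9] read 'b'  n2⇒n3
[10] read 'c'  n3⇒n4
[11] read 'c'  n4⇒n5  → match P0@[7:11]
[12] read 'b'  n5⇒n6 (fail-walked)
[13] read 'e'  n6⇒n7
[14] read 'b'  n7⇒n8
[15] read 'c'  n8⇒n9  → match P1@[12:15]
[16] read 'b'  n9⇒n6 (fail-walked)
[17] read 'e'  n6⇒n7
[18] read 'a'  n7⇒n0 (fail-walked)
[19] read 'd'  n0⇒n1
[20] read 'd'  n1⇒n1 (fail-walked)
[21] read 'b'  n1⇒n2
[22] read 'b'  n2⇒n3
[23] read 'c'  n3⇒n4
[24] read 'c'  n4⇒n5  → match P0@[20:24]
[25] read 'b'  n5⇒n6 (fail-walked)
[26] read 'e'  n6⇒n7
[27] read 'b'  n7⇒n8
[28] read 'c'  n8⇒n9  → match P1@[25:28]
[29] read 'b'  n9⇒n6 (fail-walked)
[30] read 'e'  n6⇒n7
[31] read 'b'  n7⇒n8
[32] read 'c'  n8⇒n9  → match P1@[29:32]
[33] read 'b'  n9⇒n6 (fail-walked)
[34] read 'b'  n6⇒n6 (fail-walked)
[35] read 'e'  n6⇒n7
[36] read 'b'  n7⇒n8
[37] read 'c'  n8⇒n9  → match P1@[34:37]
[38] read 'a'  n9⇒n0 (fail-walked)
[39] read 'd'  n0⇒n1
[40] read 'b'  n1⇒n2
[41] read 'b'  n2⇒n3
[42] read 'c'  n3⇒n4
[43] read 'c'  n4⇒n5  → match P0@[39:43]
[44] read 'b'  n5⇒n6 (fail-walked)
[45] read 'e'  n6⇒n7
[46] read 'b'  n7⇒n8
[47] read 'c'  n8⇒n9  → match P1@[44:47]
[48] read 'd'  n9⇒n1 (fail-walked)
[49] read 'b'  n1⇒n2
[50] read 'b'  n2⇒n3
[51] read 'c'  n3⇒n4
[52] read 'c'  n4⇒n5  → match P0@[48:52]
[53] read 'd'  n5⇒n1 (fail-walked)
[54] read 'b'  n1⇒n2
[55] read 'b'  n2⇒n3
[56] read 'c'  n3⇒n4
[57] read 'c'  n4⇒n5  → match P0@[53:57]
[58] read 'd'  n5⇒n1 (fail-walked)
[59] read 'b'  n1⇒n2
[60] read 'b'  n2⇒n3
[61] read 'c'  n3⇒n4
[62] read 'c'  n4⇒n5  → match P0@[58:62]
[63] read 'e'  n5⇒n0 (fail-walked)
[64] read 'b'  n0⇒n6
[65] read 'd'  n6⇒n1 (fail-walked)
[66] read 'b'  n1⇒n2
[67] read 'b'  n2⇒n3
[68] read 'c'  n3⇒n4
[69] read 'c'  n4⇒n5  → match P0@[65:69]
[70] read 'a'  n5⇒n0 (fail-walked)
[71] read 'b'  n0⇒n6
[72] read 'e'  n6⇒n7
[73] read 'b'  n7⇒n8
[74] read 'c'  n8⇒n9  → match P1@[71:74]
[75] read 'b'  n9⇒n6 (fail-walked)
[76] read 'd'  n6⇒n1 (fail-walked)
[77] read 'b'  n1⇒n2

Matches: [[11,0],[15,1],[24,0],[28,1],[32,1],[37,1],[43,0],[47,1],[52,0],[57,0],[62,0],[69,0],[74,1]]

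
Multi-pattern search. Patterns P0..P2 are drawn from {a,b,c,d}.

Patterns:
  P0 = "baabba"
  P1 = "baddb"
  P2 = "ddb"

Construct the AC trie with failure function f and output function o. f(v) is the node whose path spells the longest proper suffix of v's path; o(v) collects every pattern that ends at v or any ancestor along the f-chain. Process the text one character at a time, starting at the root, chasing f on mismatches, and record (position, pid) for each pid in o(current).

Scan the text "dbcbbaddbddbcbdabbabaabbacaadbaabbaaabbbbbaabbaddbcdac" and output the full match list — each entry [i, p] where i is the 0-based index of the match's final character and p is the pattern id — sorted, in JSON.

Build automaton:
Trie nodes:
  n0 'ε': b→1 d→10
  n1 'b': a→2
  n2 'ba': a→3 d→7
  n3 'baa': b→4
  n4 'baab': b→5
  n5 'baabb': a→6
  n6 'baabba': ·  [P0 ends]
  n7 'bad': d→8
  n8 'badd': b→9
  n9 'baddb': ·  [P1 ends]
  n10 'd': d→11
  n11 'dd': b→12
  n12 'ddb': ·  [P2 ends]

BFS fail/out derivation:
  n1('b'): parent n0 fail=0; on 'b' 0 → fail=0;  out ∅∪∅=∅
  n10('d'): parent n0 fail=0; on 'd' 0 → fail=0;  out ∅∪∅=∅
  n2('ba'): parent n1 fail=0; on 'a' 0 → fail=0;  out ∅∪∅=∅
  n11('dd'): parent n10 fail=0; on 'd' 0 → fail=10;  out ∅∪∅=∅
  n3('baa'): parent n2 fail=0; on 'a' 0 → fail=0;  out ∅∪∅=∅
  n7('bad'): parent n2 fail=0; on 'd' 0 → fail=10;  out ∅∪∅=∅
  n12('ddb'): parent n11 fail=10; on 'b' 10→0 → fail=1;  out {2}∪∅={2}
  n4('baab'): parent n3 fail=0; on 'b' 0 → fail=1;  out ∅∪∅=∅
  n8('badd'): parent n7 fail=10; on 'd' 10 → fail=11;  out ∅∪∅=∅
  n5('baabb'): parent n4 fail=1; on 'b' 1→0 → fail=1;  out ∅∪∅=∅
  n9('baddb'): parent n8 fail=11; on 'b' 11 → fail=12;  out {1}∪{2}={1,2}
  n6('baabba'): parent n5 fail=1; on 'a' 1 → fail=2;  out {0}∪∅={0}

Scan:
[0] read 'd'  n0⇒n10
[1] read 'b'  n10⇒n1 (fail-walked)
[2] read 'c'  n1⇒n0 (fail-walked)
[3] read 'b'  n0⇒n1
[4] read 'b'  n1⇒n1 (fail-walked)
[5] read 'a'  n1⇒n2
[6] read 'd'  n2⇒n7
[7] read 'd'  n7⇒n8
[8] read 'b'  n8⇒n9  → match P1@[4:8],P2@[6:8]
[9] read 'd'  n9⇒n10 (fail-walked)
[10] read 'd'  n10⇒n11
[11] read 'b'  n11⇒n12  → match P2@[9:11]
[12] read 'c'  n12⇒n0 (fail-walked)
[13] read 'b'  n0⇒n1
[14] read 'd'  n1⇒n10 (fail-walked)
[15] read 'a'  n10⇒n0 (fail-walked)
[16] read 'b'  n0⇒n1
[17] read 'b'  n1⇒n1 (fail-walked)
[18] read 'a'  n1⇒n2
[19] read 'b'  n2⇒n1 (fail-walked)
[20] read 'a'  n1⇒n2
[21] read 'a'  n2⇒n3
[22] read 'b'  n3⇒n4
[23] read 'b'  n4⇒n5
[24] read 'a'  n5⇒n6  → match P0@[19:24]
[25] read 'c'  n6⇒n0 (fail-walked)
[26] read 'a'  n0⇒n0
[27] read 'a'  n0⇒n0
[28] read 'd'  n0⇒n10
[29] read 'b'  n10⇒n1 (fail-walked)
[30] read 'a'  n1⇒n2
[31] read 'a'  n2⇒n3
[32] read 'b'  n3⇒n4
[33] read 'b'  n4⇒n5
[34] read 'a'  n5⇒n6  → match P0@[29:34]
[35] read 'a'  n6⇒n3 (fail-walked)
[36] read 'a'  n3⇒n0 (fail-walked)
[37] read 'b'  n0⇒n1
[38] read 'b'  n1⇒n1 (fail-walked)
[39] read 'b'  n1⇒n1 (fail-walked)
[40] read 'b'  n1⇒n1 (fail-walked)
[41] read 'b'  n1⇒n1 (fail-walked)
[42] read 'a'  n1⇒n2
[43] read 'a'  n2⇒n3
[44] read 'b'  n3⇒n4
[45] read 'b'  n4⇒n5
[46] read 'a'  n5⇒n6  → match P0@[41:46]
[47] read 'd'  n6⇒n7 (fail-walked)
[48] read 'd'  n7⇒n8
[49] read 'b'  n8⇒n9  → match P1@[45:49],P2@[47:49]
[50] read 'c'  n9⇒n0 (fail-walked)
[51] read 'd'  n0⇒n10
[52] read 'a'  n10⇒n0 (fail-walked)
[53] read 'c'  n0⇒n0

Matches: [[8,1],[8,2],[11,2],[24,0],[34,0],[46,0],[49,1],[49,2]]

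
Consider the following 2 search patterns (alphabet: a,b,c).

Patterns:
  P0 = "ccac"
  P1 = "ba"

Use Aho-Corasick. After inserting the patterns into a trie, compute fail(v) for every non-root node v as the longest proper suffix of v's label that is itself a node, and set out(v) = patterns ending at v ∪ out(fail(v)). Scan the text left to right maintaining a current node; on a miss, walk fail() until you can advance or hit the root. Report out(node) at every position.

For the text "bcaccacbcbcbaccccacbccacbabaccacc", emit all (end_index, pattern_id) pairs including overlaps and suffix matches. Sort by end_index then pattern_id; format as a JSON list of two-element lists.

Build:
Trie nodes:
  0='ε' goto b→5 c→1
  1='c' goto c→2
  2='cc' goto a→3
  3='cca' goto c→4
  4='ccac' goto ·  ←P0
  5='b' goto a→6
  6='ba' goto ·  ←P1

Failure links (BFS by depth):
  fail(1) 'c': from fail(0)=0 chase 'c': 0 ⇒ 0;  out=∅∪out(0)=∅
  fail(5) 'b': from fail(0)=0 chase 'b': 0 ⇒ 0;  out=∅∪out(0)=∅
  fail(2) 'cc': from fail(1)=0 chase 'c': 0 ⇒ 1;  out=∅∪out(1)=∅
  fail(6) 'ba': from fail(5)=0 chase 'a': 0 ⇒ 0;  out={1}∪out(0)={1}
  fail(3) 'cca': from fail(2)=1 chase 'a': 1→0 ⇒ 0;  out=∅∪out(0)=∅
  fail(4) 'ccac': from fail(3)=0 chase 'c': 0 ⇒ 1;  out={0}∪out(1)={0}

Text stream:
pos 0 'b': at 5
pos 1 'c': at 1 (via fail)
pos 2 'a': at 0 (via fail)
pos 3 'c': at 1
pos 4 'c': at 2
pos 5 'a': at 3
pos 6 'c': at 4  emit P0@[3:6]
pos 7 'b': at 5 (via fail)
pos 8 'c': at 1 (via fail)
pos 9 'b': at 5 (via fail)
pos 10 'c': at 1 (via fail)
pos 11 'b': at 5 (via fail)
pos 12 'a': at 6  emit P1@[11:12]
pos 13 'c': at 1 (via fail)
pos 14 'c': at 2
pos 15 'c': at 2 (via fail)
pos 16 'c': at 2 (via fail)
pos 17 'a': at 3
pos 18 'c': at 4  emit P0@[15:18]
pos 19 'b': at 5 (via fail)
pos 20 'c': at 1 (via fail)
pos 21 'c': at 2
pos 22 'a': at 3
pos 23 'c': at 4  emit P0@[20:23]
pos 24 'b': at 5 (via fail)
pos 25 'a': at 6  emit P1@[24:25]
pos 26 'b': at 5 (via fail)
pos 27 'a': at 6  emit P1@[26:27]
pos 28 'c': at 1 (via fail)
pos 29 'c': at 2
pos 30 'a': at 3
pos 31 'c': at 4  emit P0@[28:31]
pos 32 'c': at 2 (via fail)

All matches (sorted): [[6,0],[12,1],[18,0],[23,0],[25,1],[27,1],[31,0]]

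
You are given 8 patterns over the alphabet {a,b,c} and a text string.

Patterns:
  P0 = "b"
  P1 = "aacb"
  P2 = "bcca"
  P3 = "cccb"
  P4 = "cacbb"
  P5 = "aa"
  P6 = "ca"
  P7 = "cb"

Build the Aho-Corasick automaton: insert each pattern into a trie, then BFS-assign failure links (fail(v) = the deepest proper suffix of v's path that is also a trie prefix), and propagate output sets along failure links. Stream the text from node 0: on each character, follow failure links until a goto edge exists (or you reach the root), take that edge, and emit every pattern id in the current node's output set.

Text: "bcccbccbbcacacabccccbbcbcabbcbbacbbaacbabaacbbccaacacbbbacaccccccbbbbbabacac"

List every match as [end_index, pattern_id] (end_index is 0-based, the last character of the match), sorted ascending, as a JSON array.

Build automaton:
Trie (insert patterns):
  n0 'ε': a→2 b→1 c→9
  n1 'b': c→6  ←P0
  n2 'a': a→3
  n3 'aa': c→4  ←P5
  n4 'aac': b→5
  n5 'aacb': ·  ←P1
  n6 'bc': c→7
  n7 'bcc': a→8
  n8 'bcca': ·  ←P2
  n9 'c': a→13 b→17 c→10
  n10 'cc': c→11
  n11 'ccc': b→12
  n12 'cccb': ·  ←P3
  n13 'ca': c→14  ←P6
  n14 'cac': b→15
  n15 'cacb': b→16
  n16 'cacbb': ·  ←P4
  n17 'cb': ·  ←P7

BFS fail/out derivation:
  n1('b'): parent n0 fail=0; on 'b' 0 → fail=0;  out {0}∪∅={0}
  n2('a'): parent n0 fail=0; on 'a' 0 → fail=0;  out ∅∪∅=∅
  n9('c'): parent n0 fail=0; on 'c' 0 → fail=0;  out ∅∪∅=∅
  n3('aa'): parent n2 fail=0; on 'a' 0 → fail=2;  out {5}∪∅={5}
  n6('bc'): parent n1 fail=0; on 'c' 0 → fail=9;  out ∅∪∅=∅
  n10('cc'): parent n9 fail=0; on 'c' 0 → fail=9;  out ∅∪∅=∅
  n13('ca'): parent n9 fail=0; on 'a' 0 → fail=2;  out {6}∪∅={6}
  n17('cb'): parent n9 fail=0; on 'b' 0 → fail=1;  out {7}∪{0}={0,7}
  n4('aac'): parent n3 fail=2; on 'c' 2→0 → fail=9;  out ∅∪∅=∅
  n7('bcc'): parent n6 fail=9; on 'c' 9 → fail=10;  out ∅∪∅=∅
  n11('ccc'): parent n10 fail=9; on 'c' 9 → fail=10;  out ∅∪∅=∅
  n14('cac'): parent n13 fail=2; on 'c' 2→0 → fail=9;  out ∅∪∅=∅
  n5('aacb'): parent n4 fail=9; on 'b' 9 → fail=17;  out {1}∪{0,7}={0,1,7}
  n8('bcca'): parent n7 fail=10; on 'a' 10→9 → fail=13;  out {2}∪{6}={2,6}
  n12('cccb'): parent n11 fail=10; on 'b' 10→9 → fail=17;  out {3}∪{0,7}={0,3,7}
  n15('cacb'): parent n14 fail=9; on 'b' 9 → fail=17;  out ∅∪{0,7}={0,7}
  n16('cacbb'): parent n15 fail=17; on 'b' 17→1→0 → fail=1;  out {4}∪{0}={0,4}

Text stream:
pos 0 'b': at 1  emit P0@[0:0]
pos 1 'c': at 6
pos 2 'c': at 7
pos 3 'c': at 11 (via fail)
pos 4 'b': at 12  emit P0@[4:4],P3@[1:4],P7@[3:4]
pos 5 'c': at 6 (via fail)
pos 6 'c': at 7
pos 7 'b': at 17 (via fail)  emit P0@[7:7],P7@[6:7]
pos 8 'b': at 1 (via fail)  emit P0@[8:8]
pos 9 'c': at 6
pos 10 'a': at 13 (via fail)  emit P6@[9:10]
pos 11 'c': at 14
pos 12 'a': at 13 (via fail)  emit P6@[11:12]
pos 13 'c': at 14
pos 14 'a': at 13 (via fail)  emit P6@[13:14]
pos 15 'b': at 1 (via fail)  emit P0@[15:15]
pos 16 'c': at 6
pos 17 'c': at 7
pos 18 'c': at 11 (via fail)
pos 19 'c': at 11 (via fail)
pos 20 'b': at 12  emit P0@[20:20],P3@[17:20],P7@[19:20]
pos 21 'b': at 1 (via fail)  emit P0@[21:21]
pos 22 'c': at 6
pos 23 'b': at 17 (via fail)  emit P0@[23:23],P7@[22:23]
pos 24 'c': at 6 (via fail)
pos 25 'a': at 13 (via fail)  emit P6@[24:25]
pos 26 'b': at 1 (via fail)  emit P0@[26:26]
pos 27 'b': at 1 (via fail)  emit P0@[27:27]
pos 28 'c': at 6
pos 29 'b': at 17 (via fail)  emit P0@[29:29],P7@[28:29]
pos 30 'b': at 1 (via fail)  emit P0@[30:30]
pos 31 'a': at 2 (via fail)
pos 32 'c': at 9 (via fail)
pos 33 'b': at 17  emit P0@[33:33],P7@[32:33]
pos 34 'b': at 1 (via fail)  emit P0@[34:34]
pos 35 'a': at 2 (via fail)
pos 36 'a': at 3  emit P5@[35:36]
pos 37 'c': at 4
pos 38 'b': at 5  emit P0@[38:38],P1@[35:38],P7@[37:38]
pos 39 'a': at 2 (via fail)
pos 40 'b': at 1 (via fail)  emit P0@[40:40]
pos 41 'a': at 2 (via fail)
pos 42 'a': at 3  emit P5@[41:42]
pos 43 'c': at 4
pos 44 'b': at 5  emit P0@[44:44],P1@[41:44],P7@[43:44]
pos 45 'b': at 1 (via fail)  emit P0@[45:45]
pos 46 'c': at 6
pos 47 'c': at 7
pos 48 'a': at 8  emit P2@[45:48],P6@[47:48]
pos 49 'a': at 3 (via fail)  emit P5@[48:49]
pos 50 'c': at 4
pos 51 'a': at 13 (via fail)  emit P6@[50:51]
pos 52 'c': at 14
pos 53 'b': at 15  emit P0@[53:53],P7@[52:53]
pos 54 'b': at 16  emit P0@[54:54],P4@[50:54]
pos 55 'b': at 1 (via fail)  emit P0@[55:55]
pos 56 'a': at 2 (via fail)
pos 57 'c': at 9 (via fail)
pos 58 'a': at 13  emit P6@[57:58]
pos 59 'c': at 14
pos 60 'c': at 10 (via fail)
pos 61 'c': at 11
pos 62 'c': at 11 (via fail)
pos 63 'c': at 11 (via fail)
pos 64 'c': at 11 (via fail)
pos 65 'b': at 12  emit P0@[65:65],P3@[62:65],P7@[64:65]
pos 66 'b': at 1 (via fail)  emit P0@[66:66]
pos 67 'b': at 1 (via fail)  emit P0@[67:67]
pos 68 'b': at 1 (via fail)  emit P0@[68:68]
pos 69 'b': at 1 (via fail)  emit P0@[69:69]
pos 70 'a': at 2 (via fail)
pos 71 'b': at 1 (via fail)  emit P0@[71:71]
pos 72 'a': at 2 (via fail)
pos 73 'c': at 9 (via fail)
pos 74 'a': at 13  emit P6@[73:74]
pos 75 'c': at 14

All matches (sorted): [[0,0],[4,0],[4,3],[4,7],[7,0],[7,7],[8,0],[10,6],[12,6],[14,6],[15,0],[20,0],[20,3],[20,7],[21,0],[23,0],[23,7],[25,6],[26,0],[27,0],[29,0],[29,7],[30,0],[33,0],[33,7],[34,0],[36,5],[38,0],[38,1],[38,7],[40,0],[42,5],[44,0],[44,1],[44,7],[45,0],[48,2],[48,6],[49,5],[51,6],[53,0],[53,7],[54,0],[54,4],[55,0],[58,6],[65,0],[65,3],[65,7],[66,0],[67,0],[68,0],[69,0],[71,0],[74,6]]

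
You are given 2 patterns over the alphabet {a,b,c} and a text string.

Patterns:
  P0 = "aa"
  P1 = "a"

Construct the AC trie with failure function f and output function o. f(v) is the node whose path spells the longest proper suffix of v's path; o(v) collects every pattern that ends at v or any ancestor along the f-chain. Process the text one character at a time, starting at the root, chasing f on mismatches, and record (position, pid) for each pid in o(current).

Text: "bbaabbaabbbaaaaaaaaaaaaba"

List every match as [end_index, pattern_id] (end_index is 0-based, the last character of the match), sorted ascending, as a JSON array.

Build:
Trie (insert patterns):
  n0 'ε': a→1
  n1 'a': a→2  [P1 ends]
  n2 'aa': ·  [P0 ends]

BFS fail/out derivation:
  n1('a'): parent n0 fail=0; on 'a' 0 → fail=0;  out {1}∪∅={1}
  n2('aa'): parent n1 fail=0; on 'a' 0 → fail=1;  out {0}∪{1}={0,1}

Text stream:
[0] read 'b'  n0⇒n0
[1] read 'b'  n0⇒n0
[2] read 'a'  n0⇒n1  emit P1@[2:2]
[3] read 'a'  n1⇒n2  emit P0@[2:3],P1@[3:3]
[4] read 'b'  n2⇒n0 (via fail)
[5] read 'b'  n0⇒n0
[6] read 'a'  n0⇒n1  emit P1@[6:6]
[7] read 'a'  n1⇒n2  emit P0@[6:7],P1@[7:7]
[8] read 'b'  n2⇒n0 (via fail)
[9] read 'b'  n0⇒n0
[10] read 'b'  n0⇒n0
[11] read 'a'  n0⇒n1  emit P1@[11:11]
[12] read 'a'  n1⇒n2  emit P0@[11:12],P1@[12:12]
[13] read 'a'  n2⇒n2 (via fail)  emit P0@[12:13],P1@[13:13]
[14] read 'a'  n2⇒n2 (via fail)  emit P0@[13:14],P1@[14:14]
[15] read 'a'  n2⇒n2 (via fail)  emit P0@[14:15],P1@[15:15]
[16] read 'a'  n2⇒n2 (via fail)  emit P0@[15:16],P1@[16:16]
[17] read 'a'  n2⇒n2 (via fail)  emit P0@[16:17],P1@[17:17]
[18] read 'a'  n2⇒n2 (via fail)  emit P0@[17:18],P1@[18:18]
[19] read 'a'  n2⇒n2 (via fail)  emit P0@[18:19],P1@[19:19]
[20] read 'a'  n2⇒n2 (via fail)  emit P0@[19:20],P1@[20:20]
[21] read 'a'  n2⇒n2 (via fail)  emit P0@[20:21],P1@[21:21]
[22] read 'a'  n2⇒n2 (via fail)  emit P0@[21:22],P1@[22:22]
[23] read 'b'  n2⇒n0 (via fail)
[24] read 'a'  n0⇒n1  emit P1@[24:24]

Result: [[2,1],[3,0],[3,1],[6,1],[7,0],[7,1],[11,1],[12,0],[12,1],[13,0],[13,1],[14,0],[14,1],[15,0],[15,1],[16,0],[16,1],[17,0],[17,1],[18,0],[18,1],[19,0],[19,1],[20,0],[20,1],[21,0],[21,1],[22,0],[22,1],[24,1]]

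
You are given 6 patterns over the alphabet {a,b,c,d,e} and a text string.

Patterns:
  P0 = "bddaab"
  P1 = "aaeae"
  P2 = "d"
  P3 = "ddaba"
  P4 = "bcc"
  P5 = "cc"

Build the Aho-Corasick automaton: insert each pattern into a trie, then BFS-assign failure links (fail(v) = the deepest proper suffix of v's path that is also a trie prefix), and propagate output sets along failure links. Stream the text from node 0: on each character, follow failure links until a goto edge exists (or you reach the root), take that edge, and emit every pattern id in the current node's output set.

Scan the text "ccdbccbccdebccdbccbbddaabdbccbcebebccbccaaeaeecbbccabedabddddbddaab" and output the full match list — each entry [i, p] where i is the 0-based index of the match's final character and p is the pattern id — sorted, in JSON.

Build automaton:
Trie nodes:
  n0 'ε': a→7 b→1 c→19 d→12
  n1 'b': c→17 d→2
  n2 'bd': d→3
  n3 'bdd': a→4
  n4 'bdda': a→5
  n5 'bddaa': b→6
  n6 'bddaab': ·  ←P0
  n7 'a': a→8
  n8 'aa': e→9
  n9 'aae': a→10
  n10 'aaea': e→11
  n11 'aaeae': ·  ←P1
  n12 'd': d→13  ←P2
  n13 'dd': a→14
  n14 'dda': b→15
  n15 'ddab': a→16
  n16 'ddaba': ·  ←P3
  n17 'bc': c→18
  n18 'bcc': ·  ←P4
  n19 'c': c→20
  n20 'cc': ·  ←P5

BFS fail/out derivation:
  n1('b'): parent n0 fail=0; on 'b' 0 → fail=0;  out ∅∪∅=∅
  n7('a'): parent n0 fail=0; on 'a' 0 → fail=0;  out ∅∪∅=∅
  n12('d'): parent n0 fail=0; on 'd' 0 → fail=0;  out {2}∪∅={2}
  n19('c'): parent n0 fail=0; on 'c' 0 → fail=0;  out ∅∪∅=∅
  n2('bd'): parent n1 fail=0; on 'd' 0 → fail=12;  out ∅∪{2}={2}
  n8('aa'): parent n7 fail=0; on 'a' 0 → fail=7;  out ∅∪∅=∅
  n13('dd'): parent n12 fail=0; on 'd' 0 → fail=12;  out ∅∪{2}={2}
  n17('bc'): parent n1 fail=0; on 'c' 0 → fail=19;  out ∅∪∅=∅
  n20('cc'): parent n19 fail=0; on 'c' 0 → fail=19;  out {5}∪∅={5}
  n3('bdd'): parent n2 fail=12; on 'd' 12 → fail=13;  out ∅∪{2}={2}
  n9('aae'): parent n8 fail=7; on 'e' 7→0 → fail=0;  out ∅∪∅=∅
  n14('dda'): parent n13 fail=12; on 'a' 12→0 → fail=7;  out ∅∪∅=∅
  n18('bcc'): parent n17 fail=19; on 'c' 19 → fail=20;  out {4}∪{5}={4,5}
  n4('bdda'): parent n3 fail=13; on 'a' 13 → fail=14;  out ∅∪∅=∅
  n10('aaea'): parent n9 fail=0; on 'a' 0 → fail=7;  out ∅∪∅=∅
  n15('ddab'): parent n14 fail=7; on 'b' 7→0 → fail=1;  out ∅∪∅=∅
  n5('bddaa'): parent n4 fail=14; on 'a' 14→7 → fail=8;  out ∅∪∅=∅
  n11('aaeae'): parent n10 fail=7; on 'e' 7→0 → fail=0;  out {1}∪∅={1}
  n16('ddaba'): parent n15 fail=1; on 'a' 1→0 → fail=7;  out {3}∪∅={3}
  n6('bddaab'): parent n5 fail=8; on 'b' 8→7→0 → fail=1;  out {0}∪∅={0}

Scan:
pos 0 'c': at 19
pos 1 'c': at 20  ** P5@[0:1]
pos 2 'd': at 12 ·f  ** P2@[2:2]
pos 3 'b': at 1 ·f
pos 4 'c': at 17
pos 5 'c': at 18  ** P4@[3:5],P5@[4:5]
pos 6 'b': at 1 ·f
pos 7 'c': at 17
pos 8 'c': at 18  ** P4@[6:8],P5@[7:8]
pos 9 'd': at 12 ·f  ** P2@[9:9]
pos 10 'e': at 0 ·f
pos 11 'b': at 1
pos 12 'c': at 17
pos 13 'c': at 18  ** P4@[11:13],P5@[12:13]
pos 14 'd': at 12 ·f  ** P2@[14:14]
pos 15 'b': at 1 ·f
pos 16 'c': at 17
pos 17 'c': at 18  ** P4@[15:17],P5@[16:17]
pos 18 'b': at 1 ·f
pos 19 'b': at 1 ·f
pos 20 'd': at 2  ** P2@[20:20]
pos 21 'd': at 3  ** P2@[21:21]
pos 22 'a': at 4
pos 23 'a': at 5
pos 24 'b': at 6  ** P0@[19:24]
pos 25 'd': at 2 ·f  ** P2@[25:25]
pos 26 'b': at 1 ·f
pos 27 'c': at 17
pos 28 'c': at 18  ** P4@[26:28],P5@[27:28]
pos 29 'b': at 1 ·f
pos 30 'c': at 17
pos 31 'e': at 0 ·f
pos 32 'b': at 1
pos 33 'e': at 0 ·f
pos 34 'b': at 1
pos 35 'c': at 17
pos 36 'c': at 18  ** P4@[34:36],P5@[35:36]
pos 37 'b': at 1 ·f
pos 38 'c': at 17
pos 39 'c': at 18  ** P4@[37:39],P5@[38:39]
pos 40 'a': at 7 ·f
pos 41 'a': at 8
pos 42 'e': at 9
pos 43 'a': at 10
pos 44 'e': at 11  ** P1@[40:44]
pos 45 'e': at 0 ·f
pos 46 'c': at 19
pos 47 'b': at 1 ·f
pos 48 'b': at 1 ·f
pos 49 'c': at 17
pos 50 'c': at 18  ** P4@[48:50],P5@[49:50]
pos 51 'a': at 7 ·f
pos 52 'b': at 1 ·f
pos 53 'e': at 0 ·f
pos 54 'd': at 12  ** P2@[54:54]
pos 55 'a': at 7 ·f
pos 56 'b': at 1 ·f
pos 57 'd': at 2  ** P2@[57:57]
pos 58 'd': at 3  ** P2@[58:58]
pos 59 'd': at 13 ·f  ** P2@[59:59]
pos 60 'd': at 13 ·f  ** P2@[60:60]
pos 61 'b': at 1 ·f
pos 62 'd': at 2  ** P2@[62:62]
pos 63 'd': at 3  ** P2@[63:63]
pos 64 'a': at 4
pos 65 'a': at 5
pos 66 'b': at 6  ** P0@[61:66]

All matches (sorted): [[1,5],[2,2],[5,4],[5,5],[8,4],[8,5],[9,2],[13,4],[13,5],[14,2],[17,4],[17,5],[20,2],[21,2],[24,0],[25,2],[28,4],[28,5],[36,4],[36,5],[39,4],[39,5],[44,1],[50,4],[50,5],[54,2],[57,2],[58,2],[59,2],[60,2],[62,2],[63,2],[66,0]]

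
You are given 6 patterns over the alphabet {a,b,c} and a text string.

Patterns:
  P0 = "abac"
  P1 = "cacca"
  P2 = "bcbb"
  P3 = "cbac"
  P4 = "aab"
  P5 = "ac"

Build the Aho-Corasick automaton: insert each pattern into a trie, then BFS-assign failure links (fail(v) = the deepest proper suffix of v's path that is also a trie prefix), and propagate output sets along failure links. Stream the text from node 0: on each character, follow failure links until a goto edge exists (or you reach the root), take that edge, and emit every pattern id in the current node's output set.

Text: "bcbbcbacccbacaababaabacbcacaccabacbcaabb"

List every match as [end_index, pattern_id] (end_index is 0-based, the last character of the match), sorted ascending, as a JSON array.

Build automaton:
Trie (insert patterns):
  n0 'ε': a→1 b→10 c→5
  n1 'a': a→17 b→2 c→19
  n2 'ab': a→3
  n3 'aba': c→4
  n4 'abac': ·  ←P0
  n5 'c': a→6 b→14
  n6 'ca': c→7
  n7 'cac': c→8
  n8 'cacc': a→9
  n9 'cacca': ·  ←P1
  n10 'b': c→11
  n11 'bc': b→12
  n12 'bcb': b→13
  n13 'bcbb': ·  ←P2
  n14 'cb': a→15
  n15 'cba': c→16
  n16 'cbac': ·  ←P3
  n17 'aa': b→18
  n18 'aab': ·  ←P4
  n19 'ac': ·  ←P5

BFS fail/out derivation:
  fail(1) 'a': from fail(0)=0 chase 'a': 0 ⇒ 0;  out=∅∪out(0)=∅
  fail(5) 'c': from fail(0)=0 chase 'c': 0 ⇒ 0;  out=∅∪out(0)=∅
  fail(10) 'b': from fail(0)=0 chase 'b': 0 ⇒ 0;  out=∅∪out(0)=∅
  fail(2) 'ab': from fail(1)=0 chase 'b': 0 ⇒ 10;  out=∅∪out(10)=∅
  fail(6) 'ca': from fail(5)=0 chase 'a': 0 ⇒ 1;  out=∅∪out(1)=∅
  fail(11) 'bc': from fail(10)=0 chase 'c': 0 ⇒ 5;  out=∅∪out(5)=∅
  fail(14) 'cb': from fail(5)=0 chase 'b': 0 ⇒ 10;  out=∅∪out(10)=∅
  fail(17) 'aa': from fail(1)=0 chase 'a': 0 ⇒ 1;  out=∅∪out(1)=∅
  fail(19) 'ac': from fail(1)=0 chase 'c': 0 ⇒ 5;  out={5}∪out(5)={5}
  fail(3) 'aba': from fail(2)=10 chase 'a': 10→0 ⇒ 1;  out=∅∪out(1)=∅
  fail(7) 'cac': from fail(6)=1 chase 'c': 1 ⇒ 19;  out=∅∪out(19)={5}
  fail(12) 'bcb': from fail(11)=5 chase 'b': 5 ⇒ 14;  out=∅∪out(14)=∅
  fail(15) 'cba': from fail(14)=10 chase 'a': 10→0 ⇒ 1;  out=∅∪out(1)=∅
  fail(18) 'aab': from fail(17)=1 chase 'b': 1 ⇒ 2;  out={4}∪out(2)={4}
  fail(4) 'abac': from fail(3)=1 chase 'c': 1 ⇒ 19;  out={0}∪out(19)={0,5}
  fail(8) 'cacc': from fail(7)=19 chase 'c': 19→5→0 ⇒ 5;  out=∅∪out(5)=∅
  fail(13) 'bcbb': from fail(12)=14 chase 'b': 14→10→0 ⇒ 10;  out={2}∪out(10)={2}
  fail(16) 'cbac': from fail(15)=1 chase 'c': 1 ⇒ 19;  out={3}∪out(19)={3,5}
  fail(9) 'cacca': from fail(8)=5 chase 'a': 5 ⇒ 6;  out={1}∪out(6)={1}

Text stream:
i=0 'b': node 0→10
i=1 'c': node 10→11
i=2 'b': node 11→12
i=3 'b': node 12→13  emit P2@[0:3]
i=4 'c': node 13→11 (via fail)
i=5 'b': node 11→12
i=6 'a': node 12→15 (via fail)
i=7 'c': node 15→16  emit P3@[4:7],P5@[6:7]
i=8 'c': node 16→5 (via fail)
i=9 'c': node 5→5 (via fail)
i=10 'b': node 5→14
i=11 'a': node 14→15
i=12 'c': node 15→16  emit P3@[9:12],P5@[11:12]
i=13 'a': node 16→6 (via fail)
i=14 'a': node 6→17 (via fail)
i=15 'b': node 17→18  emit P4@[13:15]
i=16 'a': node 18→3 (via fail)
i=17 'b': node 3→2 (via fail)
i=18 'a': node 2→3
i=19 'a': node 3→17 (via fail)
i=20 'b': node 17→18  emit P4@[18:20]
i=21 'a': node 18→3 (via fail)
i=22 'c': node 3→4  emit P0@[19:22],P5@[21:22]
i=23 'b': node 4→14 (via fail)
i=24 'c': node 14→11 (via fail)
i=25 'a': node 11→6 (via fail)
i=26 'c': node 6→7  emit P5@[25:26]
i=27 'a': node 7→6 (via fail)
i=28 'c': node 6→7  emit P5@[27:28]
i=29 'c': node 7→8
i=30 'a': node 8→9  emit P1@[26:30]
i=31 'b': node 9→2 (via fail)
i=32 'a': node 2→3
i=33 'c': node 3→4  emit P0@[30:33],P5@[32:33]
i=34 'b': node 4→14 (via fail)
i=35 'c': node 14→11 (via fail)
i=36 'a': node 11→6 (via fail)
i=37 'a': node 6→17 (via fail)
i=38 'b': node 17→18  emit P4@[36:38]
i=39 'b': node 18→10 (via fail)

Matches: [[3,2],[7,3],[7,5],[12,3],[12,5],[15,4],[20,4],[22,0],[22,5],[26,5],[28,5],[30,1],[33,0],[33,5],[38,4]]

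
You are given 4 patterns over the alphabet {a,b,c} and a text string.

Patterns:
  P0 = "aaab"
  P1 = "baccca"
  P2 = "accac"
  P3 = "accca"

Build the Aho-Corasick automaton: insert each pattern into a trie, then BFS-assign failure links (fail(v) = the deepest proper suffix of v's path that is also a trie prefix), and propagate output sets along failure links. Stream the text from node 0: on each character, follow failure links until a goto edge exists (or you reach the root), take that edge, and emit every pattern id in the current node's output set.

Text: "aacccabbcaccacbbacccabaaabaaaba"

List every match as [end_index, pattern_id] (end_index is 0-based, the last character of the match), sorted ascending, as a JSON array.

Build:
Trie (insert patterns):
  n0 'ε': a→1 b→5
  n1 'a': a→2 c→11
  n2 'aa': a→3
  n3 'aaa': b→4
  n4 'aaab': ·  ←P0
  n5 'b': a→6
  n6 'ba': c→7
  n7 'bac': c→8
  n8 'bacc': c→9
  n9 'baccc': a→10
  n10 'baccca': ·  ←P1
  n11 'ac': c→12
  n12 'acc': a→13 c→15
  n13 'acca': c→14
  n14 'accac': ·  ←P2
  n15 'accc': a→16
  n16 'accca': ·  ←P3

Failure links (BFS by depth):
  n1('a'): parent n0 fail=0; on 'a' 0 → fail=0;  out ∅∪∅=∅
  n5('b'): parent n0 fail=0; on 'b' 0 → fail=0;  out ∅∪∅=∅
  n2('aa'): parent n1 fail=0; on 'a' 0 → fail=1;  out ∅∪∅=∅
  n6('ba'): parent n5 fail=0; on 'a' 0 → fail=1;  out ∅∪∅=∅
  n11('ac'): parent n1 fail=0; on 'c' 0 → fail=0;  out ∅∪∅=∅
  n3('aaa'): parent n2 fail=1; on 'a' 1 → fail=2;  out ∅∪∅=∅
  n7('bac'): parent n6 fail=1; on 'c' 1 → fail=11;  out ∅∪∅=∅
  n12('acc'): parent n11 fail=0; on 'c' 0 → fail=0;  out ∅∪∅=∅
  n4('aaab'): parent n3 fail=2; on 'b' 2→1→0 → fail=5;  out {0}∪∅={0}
  n8('bacc'): parent n7 fail=11; on 'c' 11 → fail=12;  out ∅∪∅=∅
  n13('acca'): parent n12 fail=0; on 'a' 0 → fail=1;  out ∅∪∅=∅
  n15('accc'): parent n12 fail=0; on 'c' 0 → fail=0;  out ∅∪∅=∅
  n9('baccc'): parent n8 fail=12; on 'c' 12 → fail=15;  out ∅∪∅=∅
  n14('accac'): parent n13 fail=1; on 'c' 1 → fail=11;  out {2}∪∅={2}
  n16('accca'): parent n15 fail=0; on 'a' 0 → fail=1;  out {3}∪∅={3}
  n10('baccca'): parent n9 fail=15; on 'a' 15 → fail=16;  out {1}∪{3}={1,3}

Run:
[0] read 'a'  n0⇒n1
[1] read 'a'  n1⇒n2
[2] read 'c'  n2⇒n11 (via fail)
[3] read 'c'  n11⇒n12
[4] read 'c'  n12⇒n15
[5] read 'a'  n15⇒n16  → match P3@[1:5]
[6] read 'b'  n16⇒n5 (via fail)
[7] read 'b'  n5⇒n5 (via fail)
[8] read 'c'  n5⇒n0 (via fail)
[9] read 'a'  n0⇒n1
[10] read 'c'  n1⇒n11
[11] read 'c'  n11⇒n12
[12] read 'a'  n12⇒n13
[13] read 'c'  n13⇒n14  → match P2@[9:13]
[14] read 'b'  n14⇒n5 (via fail)
[15] read 'b'  n5⇒n5 (via fail)
[16] read 'a'  n5⇒n6
[17] read 'c'  n6⇒n7
[18] read 'c'  n7⇒n8
[19] read 'c'  n8⇒n9
[20] read 'a'  n9⇒n10  → match P1@[15:20],P3@[16:20]
[21] read 'b'  n10⇒n5 (via fail)
[22] read 'a'  n5⇒n6
[23] read 'a'  n6⇒n2 (via fail)
[24] read 'a'  n2⇒n3
[25] read 'b'  n3⇒n4  → match P0@[22:25]
[26] read 'a'  n4⇒n6 (via fail)
[27] read 'a'  n6⇒n2 (via fail)
[28] read 'a'  n2⇒n3
[29] read 'b'  n3⇒n4  → match P0@[26:29]
[30] read 'a'  n4⇒n6 (via fail)

Matches: [[5,3],[13,2],[20,1],[20,3],[25,0],[29,0]]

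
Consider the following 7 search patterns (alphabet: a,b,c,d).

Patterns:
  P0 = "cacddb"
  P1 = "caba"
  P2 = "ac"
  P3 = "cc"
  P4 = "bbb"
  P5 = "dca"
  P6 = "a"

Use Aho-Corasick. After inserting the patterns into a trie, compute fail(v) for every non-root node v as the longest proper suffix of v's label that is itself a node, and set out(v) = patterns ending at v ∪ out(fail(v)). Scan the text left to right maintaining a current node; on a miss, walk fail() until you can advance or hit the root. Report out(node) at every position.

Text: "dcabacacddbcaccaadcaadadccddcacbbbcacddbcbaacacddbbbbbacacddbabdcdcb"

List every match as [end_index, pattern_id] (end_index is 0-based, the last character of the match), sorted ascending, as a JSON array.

Build automaton:
Trie (insert patterns):
  n0 'ε': a→9 b→12 c→1 d→15
  n1 'c': a→2 c→11
  n2 'ca': b→7 c→3
  n3 'cac': d→4
  n4 'cacd': d→5
  n5 'cacdd': b→6
  n6 'cacddb': ·  [P0 ends]
  n7 'cab': a→8
  n8 'caba': ·  [P1 ends]
  n9 'a': c→10  [P6 ends]
  n10 'ac': ·  [P2 ends]
  n11 'cc': ·  [P3 ends]
  n12 'b': b→13
  n13 'bb': b→14
  n14 'bbb': ·  [P4 ends]
  n15 'd': c→16
  n16 'dc': a→17
  n17 'dca': ·  [P5 ends]

BFS fail/out derivation:
  n1('c'): parent n0 fail=0; on 'c' 0 → fail=0;  out ∅∪∅=∅
  n9('a'): parent n0 fail=0; on 'a' 0 → fail=0;  out {6}∪∅={6}
  n12('b'): parent n0 fail=0; on 'b' 0 → fail=0;  out ∅∪∅=∅
  n15('d'): parent n0 fail=0; on 'd' 0 → fail=0;  out ∅∪∅=∅
  n2('ca'): parent n1 fail=0; on 'a' 0 → fail=9;  out ∅∪{6}={6}
  n10('ac'): parent n9 fail=0; on 'c' 0 → fail=1;  out {2}∪∅={2}
  n11('cc'): parent n1 fail=0; on 'c' 0 → fail=1;  out {3}∪∅={3}
  n13('bb'): parent n12 fail=0; on 'b' 0 → fail=12;  out ∅∪∅=∅
  n16('dc'): parent n15 fail=0; on 'c' 0 → fail=1;  out ∅∪∅=∅
  n3('cac'): parent n2 fail=9; on 'c' 9 → fail=10;  out ∅∪{2}={2}
  n7('cab'): parent n2 fail=9; on 'b' 9→0 → fail=12;  out ∅∪∅=∅
  n14('bbb'): parent n13 fail=12; on 'b' 12 → fail=13;  out {4}∪∅={4}
  n17('dca'): parent n16 fail=1; on 'a' 1 → fail=2;  out {5}∪{6}={5,6}
  n4('cacd'): parent n3 fail=10; on 'd' 10→1→0 → fail=15;  out ∅∪∅=∅
  n8('caba'): parent n7 fail=12; on 'a' 12→0 → fail=9;  out {1}∪{6}={1,6}
  n5('cacdd'): parent n4 fail=15; on 'd' 15→0 → fail=15;  out ∅∪∅=∅
  n6('cacddb'): parent n5 fail=15; on 'b' 15→0 → fail=12;  out {0}∪∅={0}

Run:
[0] read 'd'  n0⇒n15
[1] read 'c'  n15⇒n16
[2] read 'a'  n16⇒n17  → match P5@[0:2],P6@[2:2]
[3] read 'b'  n17⇒n7 (via fail)
[4] read 'a'  n7⇒n8  → match P1@[1:4],P6@[4:4]
[5] read 'c'  n8⇒n10 (via fail)  → match P2@[4:5]
[6] read 'a'  n10⇒n2 (via fail)  → match P6@[6:6]
[7] read 'c'  n2⇒n3  → match P2@[6:7]
[8] read 'd'  n3⇒n4
[9] read 'd'  n4⇒n5
[10] read 'b'  n5⇒n6  → match P0@[5:10]
[11] read 'c'  n6⇒n1 (via fail)
[12] read 'a'  n1⇒n2  → match P6@[12:12]
[13] read 'c'  n2⇒n3  → match P2@[12:13]
[14] read 'c'  n3⇒n11 (via fail)  → match P3@[13:14]
[15] read 'a'  n11⇒n2 (via fail)  → match P6@[15:15]
[16] read 'a'  n2⇒n9 (via fail)  → match P6@[16:16]
[17] read 'd'  n9⇒n15 (via fail)
[18] read 'c'  n15⇒n16
[19] read 'a'  n16⇒n17  → match P5@[17:19],P6@[19:19]
[20] read 'a'  n17⇒n9 (via fail)  → match P6@[20:20]
[21] read 'd'  n9⇒n15 (via fail)
[22] read 'a'  n15⇒n9 (via fail)  → match P6@[22:22]
[23] read 'd'  n9⇒n15 (via fail)
[24] read 'c'  n15⇒n16
[25] read 'c'  n16⇒n11 (via fail)  → match P3@[24:25]
[26] read 'd'  n11⇒n15 (via fail)
[27] read 'd'  n15⇒n15 (via fail)
[28] read 'c'  n15⇒n16
[29] read 'a'  n16⇒n17  → match P5@[27:29],P6@[29:29]
[30] read 'c'  n17⇒n3 (via fail)  → match P2@[29:30]
[31] read 'b'  n3⇒n12 (via fail)
[32] read 'b'  n12⇒n13
[33] read 'b'  n13⇒n14  → match P4@[31:33]
[34] read 'c'  n14⇒n1 (via fail)
[35] read 'a'  n1⇒n2  → match P6@[35:35]
[36] read 'c'  n2⇒n3  → match P2@[35:36]
[37] read 'd'  n3⇒n4
[38] read 'd'  n4⇒n5
[39] read 'b'  n5⇒n6  → match P0@[34:39]
[40] read 'c'  n6⇒n1 (via fail)
[41] read 'b'  n1⇒n12 (via fail)
[42] read 'a'  n12⇒n9 (via fail)  → match P6@[42:42]
[43] read 'a'  n9⇒n9 (via fail)  → match P6@[43:43]
[44] read 'c'  n9⇒n10  → match P2@[43:44]
[45] read 'a'  n10⇒n2 (via fail)  → match P6@[45:45]
[46] read 'c'  n2⇒n3  → match P2@[45:46]
[47] read 'd'  n3⇒n4
[48] read 'd'  n4⇒n5
[49] read 'b'  n5⇒n6  → match P0@[44:49]
[50] read 'b'  n6⇒n13 (via fail)
[51] read 'b'  n13⇒n14  → match P4@[49:51]
[52] read 'b'  n14⇒n14 (via fail)  → match P4@[50:52]
[53] read 'b'  n14⇒n14 (via fail)  → match P4@[51:53]
[54] read 'a'  n14⇒n9 (via fail)  → match P6@[54:54]
[55] read 'c'  n9⇒n10  → match P2@[54:55]
[56] read 'a'  n10⇒n2 (via fail)  → match P6@[56:56]
[57] read 'c'  n2⇒n3  → match P2@[56:57]
[58] read 'd'  n3⇒n4
[59] read 'd'  n4⇒n5
[60] read 'b'  n5⇒n6  → match P0@[55:60]
[61] read 'a'  n6⇒n9 (via fail)  → match P6@[61:61]
[62] read 'b'  n9⇒n12 (via fail)
[63] read 'd'  n12⇒n15 (via fail)
[64] read 'c'  n15⇒n16
[65] read 'd'  n16⇒n15 (via fail)
[66] read 'c'  n15⇒n16
[67] read 'b'  n16⇒n12 (via fail)

Matches: [[2,5],[2,6],[4,1],[4,6],[5,2],[6,6],[7,2],[10,0],[12,6],[13,2],[14,3],[15,6],[16,6],[19,5],[19,6],[20,6],[22,6],[25,3],[29,5],[29,6],[30,2],[33,4],[35,6],[36,2],[39,0],[42,6],[43,6],[44,2],[45,6],[46,2],[49,0],[51,4],[52,4],[53,4],[54,6],[55,2],[56,6],[57,2],[60,0],[61,6]]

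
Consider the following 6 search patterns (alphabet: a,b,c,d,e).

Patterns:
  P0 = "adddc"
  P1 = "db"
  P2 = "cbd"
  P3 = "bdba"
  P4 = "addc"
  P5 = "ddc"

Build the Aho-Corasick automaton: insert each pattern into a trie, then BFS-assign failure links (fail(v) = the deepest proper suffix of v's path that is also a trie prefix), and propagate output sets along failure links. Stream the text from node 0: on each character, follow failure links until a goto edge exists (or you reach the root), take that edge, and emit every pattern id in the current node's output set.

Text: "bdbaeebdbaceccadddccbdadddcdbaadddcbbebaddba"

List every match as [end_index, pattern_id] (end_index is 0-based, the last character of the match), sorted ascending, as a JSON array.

Build:
Trie nodes:
  n0 'ε': a→1 b→11 c→8 d→6
  n1 'a': d→2
  n2 'ad': d→3
  n3 'add': c→15 d→4
  n4 'addd': c→5
  n5 'adddc': ·  [P0 ends]
  n6 'd': b→7 d→16
  n7 'db': ·  [P1 ends]
  n8 'c': b→9
  n9 'cb': d→10
  n10 'cbd': ·  [P2 ends]
  n11 'b': d→12
  n12 'bd': b→13
  n13 'bdb': a→14
  n14 'bdba': ·  [P3 ends]
  n15 'addc': ·  [P4 ends]
  n16 'dd': c→17
  n17 'ddc': ·  [P5 ends]

Failure links (BFS by depth):
  n1('a'): parent n0 fail=0; on 'a' 0 → fail=0;  out ∅∪∅=∅
  n6('d'): parent n0 fail=0; on 'd' 0 → fail=0;  out ∅∪∅=∅
  n8('c'): parent n0 fail=0; on 'c' 0 → fail=0;  out ∅∪∅=∅
  n11('b'): parent n0 fail=0; on 'b' 0 → fail=0;  out ∅∪∅=∅
  n2('ad'): parent n1 fail=0; on 'd' 0 → fail=6;  out ∅∪∅=∅
  n7('db'): parent n6 fail=0; on 'b' 0 → fail=11;  out {1}∪∅={1}
  n9('cb'): parent n8 fail=0; on 'b' 0 → fail=11;  out ∅∪∅=∅
  n12('bd'): parent n11 fail=0; on 'd' 0 → fail=6;  out ∅∪∅=∅
  n16('dd'): parent n6 fail=0; on 'd' 0 → fail=6;  out ∅∪∅=∅
  n3('add'): parent n2 fail=6; on 'd' 6 → fail=16;  out ∅∪∅=∅
  n10('cbd'): parent n9 fail=11; on 'd' 11 → fail=12;  out {2}∪∅={2}
  n13('bdb'): parent n12 fail=6; on 'b' 6 → fail=7;  out ∅∪{1}={1}
  n17('ddc'): parent n16 fail=6; on 'c' 6→0 → fail=8;  out {5}∪∅={5}
  n4('addd'): parent n3 fail=16; on 'd' 16→6 → fail=16;  out ∅∪∅=∅
  n14('bdba'): parent n13 fail=7; on 'a' 7→11→0 → fail=1;  out {3}∪∅={3}
  n15('addc'): parent n3 fail=16; on 'c' 16 → fail=17;  out {4}∪{5}={4,5}
  n5('adddc'): parent n4 fail=16; on 'c' 16 → fail=17;  out {0}∪{5}={0,5}

Scan:
i=0 'b': node 0→11
i=1 'd': node 11→12
i=2 'b': node 12→13  ** P1@[1:2]
i=3 'a': node 13→14  ** P3@[0:3]
i=4 'e': node 14→0 (fail-walked)
i=5 'e': node 0→0
i=6 'b': node 0→11
i=7 'd': node 11→12
i=8 'b': node 12→13  ** P1@[7:8]
i=9 'a': node 13→14  ** P3@[6:9]
i=10 'c': node 14→8 (fail-walked)
i=11 'e': node 8→0 (fail-walked)
i=12 'c': node 0→8
i=13 'c': node 8→8 (fail-walked)
i=14 'a': node 8→1 (fail-walked)
i=15 'd': node 1→2
i=16 'd': node 2→3
i=17 'd': node 3→4
i=18 'c': node 4→5  ** P0@[14:18],P5@[16:18]
i=19 'c': node 5→8 (fail-walked)
i=20 'b': node 8→9
i=21 'd': node 9→10  ** P2@[19:21]
i=22 'a': node 10→1 (fail-walked)
i=23 'd': node 1→2
i=24 'd': node 2→3
i=25 'd': node 3→4
i=26 'c': node 4→5  ** P0@[22:26],P5@[24:26]
i=27 'd': node 5→6 (fail-walked)
i=28 'b': node 6→7  ** P1@[27:28]
i=29 'a': node 7→1 (fail-walked)
i=30 'a': node 1→1 (fail-walked)
i=31 'd': node 1→2
i=32 'd': node 2→3
i=33 'd': node 3→4
i=34 'c': node 4→5  ** P0@[30:34],P5@[32:34]
i=35 'b': node 5→9 (fail-walked)
i=36 'b': node 9→11 (fail-walked)
i=37 'e': node 11→0 (fail-walked)
i=38 'b': node 0→11
i=39 'a': node 11→1 (fail-walked)
i=40 'd': node 1→2
i=41 'd': node 2→3
i=42 'b': node 3→7 (fail-walked)  ** P1@[41:42]
i=43 'a': node 7→1 (fail-walked)

Result: [[2,1],[3,3],[8,1],[9,3],[18,0],[18,5],[21,2],[26,0],[26,5],[28,1],[34,0],[34,5],[42,1]]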